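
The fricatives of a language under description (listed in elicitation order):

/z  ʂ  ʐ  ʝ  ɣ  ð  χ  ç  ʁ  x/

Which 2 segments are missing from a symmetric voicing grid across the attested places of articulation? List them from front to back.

Voiceless: /ʂ/ (retroflex), /ç/ (palatal), /x/ (velar), /χ/ (uvular).
Voiced: /ð/ (dental), /z/ (alveolar), /ʐ/ (retroflex), /ʝ/ (palatal), /ɣ/ (velar), /ʁ/ (uvular).
Gaps, from front to back: dental lacks voiceless (/θ/); alveolar lacks voiceless (/s/).

/θ/, /s/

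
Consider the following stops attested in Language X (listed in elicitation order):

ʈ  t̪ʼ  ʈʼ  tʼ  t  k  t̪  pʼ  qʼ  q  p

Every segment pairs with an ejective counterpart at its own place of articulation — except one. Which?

Bilabial: /p/ ~ /pʼ/
Dental: /t̪/ ~ /t̪ʼ/
Alveolar: /t/ ~ /tʼ/
Retroflex: /ʈ/ ~ /ʈʼ/
Uvular: /q/ ~ /qʼ/
Velar: only /k/ (plain); no ejective partner.
So /k/ is the unpaired segment.

/k/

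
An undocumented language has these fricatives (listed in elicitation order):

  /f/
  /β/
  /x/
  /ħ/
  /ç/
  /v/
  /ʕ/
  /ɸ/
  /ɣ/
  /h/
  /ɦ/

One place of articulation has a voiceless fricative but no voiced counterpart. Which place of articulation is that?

Voiceless: /ɸ/ (bilabial), /f/ (labiodental), /ç/ (palatal), /x/ (velar), /ħ/ (pharyngeal), /h/ (glottal).
Voiced: /β/ (bilabial), /v/ (labiodental), /ɣ/ (velar), /ʕ/ (pharyngeal), /ɦ/ (glottal).
Every place of articulation has a voiced member except palatal, where /ʝ/ would be expected.

palatal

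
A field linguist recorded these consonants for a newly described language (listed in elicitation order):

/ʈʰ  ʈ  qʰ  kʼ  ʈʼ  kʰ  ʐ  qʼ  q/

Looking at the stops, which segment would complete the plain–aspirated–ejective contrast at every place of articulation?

/k/

Plain: /ʈ/ (retroflex), /q/ (uvular).
Aspirated: /ʈʰ/ (retroflex), /kʰ/ (velar), /qʰ/ (uvular).
Ejective: /ʈʼ/ (retroflex), /kʼ/ (velar), /qʼ/ (uvular).
The velar row has no plain member, so the gap is the plain velar stop /k/.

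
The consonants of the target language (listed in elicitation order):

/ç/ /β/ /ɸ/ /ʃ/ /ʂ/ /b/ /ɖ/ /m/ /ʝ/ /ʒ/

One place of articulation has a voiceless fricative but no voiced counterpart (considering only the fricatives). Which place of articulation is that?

retroflex

Voiceless: /ɸ/ (bilabial), /ʃ/ (postalveolar), /ʂ/ (retroflex), /ç/ (palatal).
Voiced: /β/ (bilabial), /ʒ/ (postalveolar), /ʝ/ (palatal).
Every place of articulation has a voiced member except retroflex, where /ʐ/ would be expected.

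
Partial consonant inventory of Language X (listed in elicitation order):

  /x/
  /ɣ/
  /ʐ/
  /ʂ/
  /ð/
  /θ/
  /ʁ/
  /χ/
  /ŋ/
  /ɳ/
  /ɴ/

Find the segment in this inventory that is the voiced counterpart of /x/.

/ɣ/

/x/ is a voiceless velar fricative.
The voiced counterpart is a voiced velar fricative — in this inventory, /ɣ/.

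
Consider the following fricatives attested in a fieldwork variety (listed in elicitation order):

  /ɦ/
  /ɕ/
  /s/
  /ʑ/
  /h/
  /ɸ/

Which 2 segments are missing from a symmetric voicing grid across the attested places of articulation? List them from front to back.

/β/, /z/

place of articulation  voiceless  voiced  
bilabial          ɸ         —       
alveolar          s         —       
alveolo-palatal   ɕ         ʑ       
glottal           h         ɦ       
Gaps, from front to back: bilabial lacks voiced (/β/); alveolar lacks voiced (/z/).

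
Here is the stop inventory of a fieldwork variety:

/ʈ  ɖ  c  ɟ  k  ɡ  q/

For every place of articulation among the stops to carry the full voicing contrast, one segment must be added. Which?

Voiceless: /ʈ/ (retroflex), /c/ (palatal), /k/ (velar), /q/ (uvular).
Voiced: /ɖ/ (retroflex), /ɟ/ (palatal), /ɡ/ (velar).
The uvular row has no voiced member, so the gap is the voiced uvular stop /ɢ/.

/ɢ/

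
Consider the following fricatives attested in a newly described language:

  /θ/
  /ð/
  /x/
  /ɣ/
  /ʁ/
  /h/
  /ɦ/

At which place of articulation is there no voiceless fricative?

uvular

Voiceless: /θ/ (dental), /x/ (velar), /h/ (glottal).
Voiced: /ð/ (dental), /ɣ/ (velar), /ʁ/ (uvular), /ɦ/ (glottal).
Every place of articulation has a voiceless member except uvular, where /χ/ would be expected.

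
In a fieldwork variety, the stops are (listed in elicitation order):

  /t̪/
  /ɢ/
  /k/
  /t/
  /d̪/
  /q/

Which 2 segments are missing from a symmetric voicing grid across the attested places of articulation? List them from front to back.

/d/, /ɡ/

Voiceless: /t̪/ (dental), /t/ (alveolar), /k/ (velar), /q/ (uvular).
Voiced: /d̪/ (dental), /ɢ/ (uvular).
Gaps, from front to back: alveolar lacks voiced (/d/); velar lacks voiced (/ɡ/).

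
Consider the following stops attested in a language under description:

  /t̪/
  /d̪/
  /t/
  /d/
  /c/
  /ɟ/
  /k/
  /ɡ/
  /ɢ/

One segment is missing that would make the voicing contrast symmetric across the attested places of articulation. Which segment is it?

place of articulation  voiceless  voiced  
dental            t̪        d̪      
alveolar          t         d       
palatal           c         ɟ       
velar             k         ɡ       
uvular            —         ɢ       
The uvular row has no voiceless member, so the gap is the voiceless uvular stop /q/.

/q/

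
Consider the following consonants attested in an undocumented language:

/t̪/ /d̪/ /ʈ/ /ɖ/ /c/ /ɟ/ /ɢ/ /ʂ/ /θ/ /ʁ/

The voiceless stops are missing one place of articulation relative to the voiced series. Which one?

place of articulation  voiceless  voiced  
dental            t̪        d̪      
retroflex         ʈ         ɖ       
palatal           c         ɟ       
uvular            —         ɢ       
Every place of articulation has a voiceless member except uvular, where /q/ would be expected.

uvular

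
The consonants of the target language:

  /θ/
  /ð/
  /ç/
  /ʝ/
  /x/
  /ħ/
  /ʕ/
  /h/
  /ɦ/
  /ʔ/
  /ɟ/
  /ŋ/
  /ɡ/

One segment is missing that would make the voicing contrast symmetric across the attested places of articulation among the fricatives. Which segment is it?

/ɣ/

Voiceless: /θ/ (dental), /ç/ (palatal), /x/ (velar), /ħ/ (pharyngeal), /h/ (glottal).
Voiced: /ð/ (dental), /ʝ/ (palatal), /ʕ/ (pharyngeal), /ɦ/ (glottal).
The velar row has no voiced member, so the gap is the voiced velar fricative /ɣ/.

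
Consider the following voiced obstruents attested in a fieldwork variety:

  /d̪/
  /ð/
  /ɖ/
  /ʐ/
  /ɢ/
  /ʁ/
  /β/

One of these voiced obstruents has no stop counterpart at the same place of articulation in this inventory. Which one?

/β/

Dental: /d̪/ ~ /ð/
Retroflex: /ɖ/ ~ /ʐ/
Uvular: /ɢ/ ~ /ʁ/
Bilabial: only /β/ (fricative); no stop partner.
So /β/ is the unpaired segment.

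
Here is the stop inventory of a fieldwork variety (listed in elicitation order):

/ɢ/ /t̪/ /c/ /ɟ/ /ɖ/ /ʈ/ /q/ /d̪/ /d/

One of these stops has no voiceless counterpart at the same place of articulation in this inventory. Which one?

/d/

Dental: /t̪/ ~ /d̪/
Retroflex: /ʈ/ ~ /ɖ/
Palatal: /c/ ~ /ɟ/
Uvular: /q/ ~ /ɢ/
Alveolar: only /d/ (voiced); no voiceless partner.
So /d/ is the unpaired segment.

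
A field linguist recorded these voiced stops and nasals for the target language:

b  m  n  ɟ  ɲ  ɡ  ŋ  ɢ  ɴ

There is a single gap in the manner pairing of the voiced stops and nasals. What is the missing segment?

bilabial: oral stop /b/, nasal /m/.
alveolar: oral stop —, nasal /n/.
palatal: oral stop /ɟ/, nasal /ɲ/.
velar: oral stop /ɡ/, nasal /ŋ/.
uvular: oral stop /ɢ/, nasal /ɴ/.
The alveolar row has no oral stop member, so the gap is the alveolar oral stop /d/.

/d/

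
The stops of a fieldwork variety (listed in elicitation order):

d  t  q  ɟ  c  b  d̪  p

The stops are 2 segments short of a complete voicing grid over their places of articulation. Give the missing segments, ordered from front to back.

/t̪/, /ɢ/

bilabial: voiceless /p/, voiced /b/.
dental: voiceless —, voiced /d̪/.
alveolar: voiceless /t/, voiced /d/.
palatal: voiceless /c/, voiced /ɟ/.
uvular: voiceless /q/, voiced —.
Gaps, from front to back: dental lacks voiceless (/t̪/); uvular lacks voiced (/ɢ/).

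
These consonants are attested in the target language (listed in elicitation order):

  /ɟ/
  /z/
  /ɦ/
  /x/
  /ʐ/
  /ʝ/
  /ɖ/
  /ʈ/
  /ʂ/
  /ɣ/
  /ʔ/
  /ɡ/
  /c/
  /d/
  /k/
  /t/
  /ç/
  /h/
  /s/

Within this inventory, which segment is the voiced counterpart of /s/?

/z/

/s/ is a voiceless alveolar fricative.
The voiced counterpart is a voiced alveolar fricative — in this inventory, /z/.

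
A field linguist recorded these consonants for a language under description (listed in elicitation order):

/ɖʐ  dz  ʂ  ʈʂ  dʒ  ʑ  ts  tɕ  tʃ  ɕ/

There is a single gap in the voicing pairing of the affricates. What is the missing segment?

/dʑ/

alveolar: voiceless /ts/, voiced /dz/.
postalveolar: voiceless /tʃ/, voiced /dʒ/.
retroflex: voiceless /ʈʂ/, voiced /ɖʐ/.
alveolo-palatal: voiceless /tɕ/, voiced —.
The alveolo-palatal row has no voiced member, so the gap is the voiced alveolo-palatal affricate /dʑ/.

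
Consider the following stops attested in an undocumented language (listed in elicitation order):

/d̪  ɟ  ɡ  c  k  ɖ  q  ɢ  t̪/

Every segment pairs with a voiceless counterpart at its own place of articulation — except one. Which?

/ɖ/

Dental: /t̪/ ~ /d̪/
Palatal: /c/ ~ /ɟ/
Velar: /k/ ~ /ɡ/
Uvular: /q/ ~ /ɢ/
Retroflex: only /ɖ/ (voiced); no voiceless partner.
So /ɖ/ is the unpaired segment.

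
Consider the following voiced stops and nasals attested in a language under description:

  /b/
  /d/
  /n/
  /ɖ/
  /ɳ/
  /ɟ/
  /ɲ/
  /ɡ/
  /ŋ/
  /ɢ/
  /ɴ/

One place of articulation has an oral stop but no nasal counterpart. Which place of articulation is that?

bilabial

Oral stop: /b/ (bilabial), /d/ (alveolar), /ɖ/ (retroflex), /ɟ/ (palatal), /ɡ/ (velar), /ɢ/ (uvular).
Nasal: /n/ (alveolar), /ɳ/ (retroflex), /ɲ/ (palatal), /ŋ/ (velar), /ɴ/ (uvular).
Every place of articulation has a nasal member except bilabial, where /m/ would be expected.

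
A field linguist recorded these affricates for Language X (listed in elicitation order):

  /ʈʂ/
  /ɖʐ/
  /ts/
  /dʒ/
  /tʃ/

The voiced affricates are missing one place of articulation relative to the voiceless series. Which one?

alveolar

alveolar: voiceless /ts/, voiced —.
postalveolar: voiceless /tʃ/, voiced /dʒ/.
retroflex: voiceless /ʈʂ/, voiced /ɖʐ/.
Every place of articulation has a voiced member except alveolar, where /dz/ would be expected.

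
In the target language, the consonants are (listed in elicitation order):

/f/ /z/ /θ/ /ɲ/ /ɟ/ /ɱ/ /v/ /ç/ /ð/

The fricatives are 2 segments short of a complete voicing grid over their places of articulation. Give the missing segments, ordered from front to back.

/s/, /ʝ/

labiodental: voiceless /f/, voiced /v/.
dental: voiceless /θ/, voiced /ð/.
alveolar: voiceless —, voiced /z/.
palatal: voiceless /ç/, voiced —.
Gaps, from front to back: alveolar lacks voiceless (/s/); palatal lacks voiced (/ʝ/).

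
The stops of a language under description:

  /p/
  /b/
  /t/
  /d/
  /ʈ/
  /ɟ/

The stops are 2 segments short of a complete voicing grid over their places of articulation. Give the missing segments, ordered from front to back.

Voiceless: /p/ (bilabial), /t/ (alveolar), /ʈ/ (retroflex).
Voiced: /b/ (bilabial), /d/ (alveolar), /ɟ/ (palatal).
Gaps, from front to back: retroflex lacks voiced (/ɖ/); palatal lacks voiceless (/c/).

/ɖ/, /c/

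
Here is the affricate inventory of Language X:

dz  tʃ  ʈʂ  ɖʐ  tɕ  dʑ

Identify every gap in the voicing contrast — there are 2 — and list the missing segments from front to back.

/ts/, /dʒ/

Voiceless: /tʃ/ (postalveolar), /ʈʂ/ (retroflex), /tɕ/ (alveolo-palatal).
Voiced: /dz/ (alveolar), /ɖʐ/ (retroflex), /dʑ/ (alveolo-palatal).
Gaps, from front to back: alveolar lacks voiceless (/ts/); postalveolar lacks voiced (/dʒ/).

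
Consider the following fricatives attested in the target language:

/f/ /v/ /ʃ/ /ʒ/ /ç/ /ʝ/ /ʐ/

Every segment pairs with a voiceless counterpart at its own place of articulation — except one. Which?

Labiodental: /f/ ~ /v/
Postalveolar: /ʃ/ ~ /ʒ/
Palatal: /ç/ ~ /ʝ/
Retroflex: only /ʐ/ (voiced); no voiceless partner.
So /ʐ/ is the unpaired segment.

/ʐ/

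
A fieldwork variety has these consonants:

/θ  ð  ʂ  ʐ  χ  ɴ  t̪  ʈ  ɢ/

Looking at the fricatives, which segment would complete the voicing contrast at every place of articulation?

/ʁ/

place of articulation  voiceless  voiced  
dental            θ         ð       
retroflex         ʂ         ʐ       
uvular            χ         —       
The uvular row has no voiced member, so the gap is the voiced uvular fricative /ʁ/.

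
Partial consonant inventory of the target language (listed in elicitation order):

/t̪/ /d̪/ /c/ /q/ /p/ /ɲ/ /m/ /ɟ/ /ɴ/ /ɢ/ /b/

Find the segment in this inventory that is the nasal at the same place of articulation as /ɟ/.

/ɟ/ is a voiced palatal stop.
The nasal at the same place is a palatal nasal — in this inventory, /ɲ/.

/ɲ/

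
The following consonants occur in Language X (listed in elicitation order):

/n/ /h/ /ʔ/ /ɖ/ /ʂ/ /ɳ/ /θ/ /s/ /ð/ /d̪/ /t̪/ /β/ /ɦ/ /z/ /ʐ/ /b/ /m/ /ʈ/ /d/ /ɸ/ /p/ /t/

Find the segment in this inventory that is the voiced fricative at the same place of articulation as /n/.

/z/

/n/ is an alveolar nasal.
The voiced fricative at the same place is a voiced alveolar fricative — in this inventory, /z/.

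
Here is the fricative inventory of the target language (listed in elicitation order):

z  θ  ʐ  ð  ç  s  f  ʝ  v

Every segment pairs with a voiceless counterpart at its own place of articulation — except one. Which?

Labiodental: /f/ ~ /v/
Dental: /θ/ ~ /ð/
Alveolar: /s/ ~ /z/
Palatal: /ç/ ~ /ʝ/
Retroflex: only /ʐ/ (voiced); no voiceless partner.
So /ʐ/ is the unpaired segment.

/ʐ/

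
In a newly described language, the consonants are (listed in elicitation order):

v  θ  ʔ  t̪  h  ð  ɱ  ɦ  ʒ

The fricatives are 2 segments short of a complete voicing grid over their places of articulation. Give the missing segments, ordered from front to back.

place of articulation  voiceless  voiced  
labiodental       —         v       
dental            θ         ð       
postalveolar      —         ʒ       
glottal           h         ɦ       
Gaps, from front to back: labiodental lacks voiceless (/f/); postalveolar lacks voiceless (/ʃ/).

/f/, /ʃ/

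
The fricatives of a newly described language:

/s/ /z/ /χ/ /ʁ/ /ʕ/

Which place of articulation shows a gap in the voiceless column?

alveolar: voiceless /s/, voiced /z/.
uvular: voiceless /χ/, voiced /ʁ/.
pharyngeal: voiceless —, voiced /ʕ/.
Every place of articulation has a voiceless member except pharyngeal, where /ħ/ would be expected.

pharyngeal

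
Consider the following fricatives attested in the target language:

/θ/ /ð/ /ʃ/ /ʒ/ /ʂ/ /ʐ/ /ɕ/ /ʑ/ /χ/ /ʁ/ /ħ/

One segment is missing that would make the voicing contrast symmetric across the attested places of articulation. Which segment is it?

/ʕ/

Voiceless: /θ/ (dental), /ʃ/ (postalveolar), /ʂ/ (retroflex), /ɕ/ (alveolo-palatal), /χ/ (uvular), /ħ/ (pharyngeal).
Voiced: /ð/ (dental), /ʒ/ (postalveolar), /ʐ/ (retroflex), /ʑ/ (alveolo-palatal), /ʁ/ (uvular).
The pharyngeal row has no voiced member, so the gap is the voiced pharyngeal fricative /ʕ/.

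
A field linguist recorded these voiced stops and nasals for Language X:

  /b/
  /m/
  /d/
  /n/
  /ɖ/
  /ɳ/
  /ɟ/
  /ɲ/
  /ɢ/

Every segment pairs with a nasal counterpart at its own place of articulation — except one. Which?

/ɢ/

Bilabial: /b/ ~ /m/
Alveolar: /d/ ~ /n/
Retroflex: /ɖ/ ~ /ɳ/
Palatal: /ɟ/ ~ /ɲ/
Uvular: only /ɢ/ (oral stop); no nasal partner.
So /ɢ/ is the unpaired segment.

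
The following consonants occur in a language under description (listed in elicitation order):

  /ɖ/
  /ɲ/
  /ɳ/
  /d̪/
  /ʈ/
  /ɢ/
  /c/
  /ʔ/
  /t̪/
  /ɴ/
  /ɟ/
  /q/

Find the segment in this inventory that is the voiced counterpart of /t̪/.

/t̪/ is a voiceless dental stop.
The voiced counterpart is a voiced dental stop — in this inventory, /d̪/.

/d̪/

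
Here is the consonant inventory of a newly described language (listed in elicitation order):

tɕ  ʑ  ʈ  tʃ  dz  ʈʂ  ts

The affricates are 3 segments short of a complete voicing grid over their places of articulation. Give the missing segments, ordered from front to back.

alveolar: voiceless /ts/, voiced /dz/.
postalveolar: voiceless /tʃ/, voiced —.
retroflex: voiceless /ʈʂ/, voiced —.
alveolo-palatal: voiceless /tɕ/, voiced —.
Gaps, from front to back: postalveolar lacks voiced (/dʒ/); retroflex lacks voiced (/ɖʐ/); alveolo-palatal lacks voiced (/dʑ/).

/dʒ/, /ɖʐ/, /dʑ/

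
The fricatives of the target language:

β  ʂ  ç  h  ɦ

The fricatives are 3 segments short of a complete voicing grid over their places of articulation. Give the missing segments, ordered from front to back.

bilabial: voiceless —, voiced /β/.
retroflex: voiceless /ʂ/, voiced —.
palatal: voiceless /ç/, voiced —.
glottal: voiceless /h/, voiced /ɦ/.
Gaps, from front to back: bilabial lacks voiceless (/ɸ/); retroflex lacks voiced (/ʐ/); palatal lacks voiced (/ʝ/).

/ɸ/, /ʐ/, /ʝ/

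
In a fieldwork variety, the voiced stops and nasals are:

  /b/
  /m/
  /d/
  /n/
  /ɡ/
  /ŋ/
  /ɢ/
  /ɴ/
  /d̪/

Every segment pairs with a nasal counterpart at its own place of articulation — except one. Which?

Bilabial: /b/ ~ /m/
Alveolar: /d/ ~ /n/
Velar: /ɡ/ ~ /ŋ/
Uvular: /ɢ/ ~ /ɴ/
Dental: only /d̪/ (oral stop); no nasal partner.
So /d̪/ is the unpaired segment.

/d̪/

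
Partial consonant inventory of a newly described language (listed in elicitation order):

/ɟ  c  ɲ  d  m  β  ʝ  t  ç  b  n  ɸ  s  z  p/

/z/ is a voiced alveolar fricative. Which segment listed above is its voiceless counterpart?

/s/

The voiceless counterpart is a voiceless alveolar fricative — in this inventory, /s/.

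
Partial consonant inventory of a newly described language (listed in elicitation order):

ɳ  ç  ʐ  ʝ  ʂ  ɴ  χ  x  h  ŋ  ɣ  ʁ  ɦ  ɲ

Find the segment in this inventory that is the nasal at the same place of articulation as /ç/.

/ɲ/

/ç/ is a voiceless palatal fricative.
The nasal at the same place is a palatal nasal — in this inventory, /ɲ/.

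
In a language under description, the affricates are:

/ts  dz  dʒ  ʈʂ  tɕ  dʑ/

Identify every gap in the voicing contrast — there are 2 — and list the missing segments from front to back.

/tʃ/, /ɖʐ/

place of articulation  voiceless  voiced  
alveolar          ts        dz      
postalveolar      —         dʒ      
retroflex         ʈʂ        —       
alveolo-palatal   tɕ        dʑ      
Gaps, from front to back: postalveolar lacks voiceless (/tʃ/); retroflex lacks voiced (/ɖʐ/).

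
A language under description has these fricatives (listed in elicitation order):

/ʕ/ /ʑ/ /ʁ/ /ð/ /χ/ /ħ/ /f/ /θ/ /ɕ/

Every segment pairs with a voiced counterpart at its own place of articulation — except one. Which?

Dental: /θ/ ~ /ð/
Alveolo-palatal: /ɕ/ ~ /ʑ/
Uvular: /χ/ ~ /ʁ/
Pharyngeal: /ħ/ ~ /ʕ/
Labiodental: only /f/ (voiceless); no voiced partner.
So /f/ is the unpaired segment.

/f/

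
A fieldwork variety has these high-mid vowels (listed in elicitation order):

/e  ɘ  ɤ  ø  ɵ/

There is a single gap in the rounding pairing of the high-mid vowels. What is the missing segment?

/o/

front: unrounded /e/, rounded /ø/.
central: unrounded /ɘ/, rounded /ɵ/.
back: unrounded /ɤ/, rounded —.
The back row has no rounded member, so the gap is the back rounded vowel /o/.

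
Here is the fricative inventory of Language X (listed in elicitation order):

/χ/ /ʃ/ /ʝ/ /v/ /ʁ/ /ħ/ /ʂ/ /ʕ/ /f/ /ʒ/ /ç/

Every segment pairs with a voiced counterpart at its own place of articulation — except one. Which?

Labiodental: /f/ ~ /v/
Postalveolar: /ʃ/ ~ /ʒ/
Palatal: /ç/ ~ /ʝ/
Uvular: /χ/ ~ /ʁ/
Pharyngeal: /ħ/ ~ /ʕ/
Retroflex: only /ʂ/ (voiceless); no voiced partner.
So /ʂ/ is the unpaired segment.

/ʂ/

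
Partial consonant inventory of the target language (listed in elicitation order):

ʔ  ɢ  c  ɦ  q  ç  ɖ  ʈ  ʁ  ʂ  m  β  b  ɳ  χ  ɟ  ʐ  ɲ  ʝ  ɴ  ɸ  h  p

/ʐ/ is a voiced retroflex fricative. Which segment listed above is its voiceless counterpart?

/ʂ/

The voiceless counterpart is a voiceless retroflex fricative — in this inventory, /ʂ/.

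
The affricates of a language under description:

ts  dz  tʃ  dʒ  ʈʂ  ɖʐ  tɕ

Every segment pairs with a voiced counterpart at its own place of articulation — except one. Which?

Alveolar: /ts/ ~ /dz/
Postalveolar: /tʃ/ ~ /dʒ/
Retroflex: /ʈʂ/ ~ /ɖʐ/
Alveolo-palatal: only /tɕ/ (voiceless); no voiced partner.
So /tɕ/ is the unpaired segment.

/tɕ/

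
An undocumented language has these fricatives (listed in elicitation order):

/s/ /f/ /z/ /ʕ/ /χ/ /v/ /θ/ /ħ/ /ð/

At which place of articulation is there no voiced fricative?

uvular

labiodental: voiceless /f/, voiced /v/.
dental: voiceless /θ/, voiced /ð/.
alveolar: voiceless /s/, voiced /z/.
uvular: voiceless /χ/, voiced —.
pharyngeal: voiceless /ħ/, voiced /ʕ/.
Every place of articulation has a voiced member except uvular, where /ʁ/ would be expected.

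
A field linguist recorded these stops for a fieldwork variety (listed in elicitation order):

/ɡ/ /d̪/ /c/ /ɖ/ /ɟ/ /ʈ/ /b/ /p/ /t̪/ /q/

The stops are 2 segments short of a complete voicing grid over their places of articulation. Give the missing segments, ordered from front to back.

place of articulation  voiceless  voiced  
bilabial          p         b       
dental            t̪        d̪      
retroflex         ʈ         ɖ       
palatal           c         ɟ       
velar             —         ɡ       
uvular            q         —       
Gaps, from front to back: velar lacks voiceless (/k/); uvular lacks voiced (/ɢ/).

/k/, /ɢ/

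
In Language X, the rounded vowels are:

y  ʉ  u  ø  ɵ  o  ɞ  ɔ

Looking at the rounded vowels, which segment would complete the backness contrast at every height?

height            front     central   back    
high              y         ʉ         u       
high-mid          ø         ɵ         o       
low-mid           —         ɞ         ɔ       
The low-mid row has no front member, so the gap is the low-mid front rounded vowel /œ/.

/œ/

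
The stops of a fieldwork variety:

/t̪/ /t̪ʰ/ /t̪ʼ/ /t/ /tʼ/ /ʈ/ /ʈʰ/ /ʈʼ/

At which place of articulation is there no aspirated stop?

Plain: /t̪/ (dental), /t/ (alveolar), /ʈ/ (retroflex).
Aspirated: /t̪ʰ/ (dental), /ʈʰ/ (retroflex).
Ejective: /t̪ʼ/ (dental), /tʼ/ (alveolar), /ʈʼ/ (retroflex).
Every place of articulation has an aspirated member except alveolar, where /tʰ/ would be expected.

alveolar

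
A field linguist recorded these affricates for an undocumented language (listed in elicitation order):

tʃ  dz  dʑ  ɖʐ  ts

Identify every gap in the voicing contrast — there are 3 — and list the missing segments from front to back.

/dʒ/, /ʈʂ/, /tɕ/

Voiceless: /ts/ (alveolar), /tʃ/ (postalveolar).
Voiced: /dz/ (alveolar), /ɖʐ/ (retroflex), /dʑ/ (alveolo-palatal).
Gaps, from front to back: postalveolar lacks voiced (/dʒ/); retroflex lacks voiceless (/ʈʂ/); alveolo-palatal lacks voiceless (/tɕ/).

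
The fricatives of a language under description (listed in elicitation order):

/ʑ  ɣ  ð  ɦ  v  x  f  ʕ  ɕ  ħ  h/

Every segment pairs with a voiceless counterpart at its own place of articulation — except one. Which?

/ð/

Labiodental: /f/ ~ /v/
Alveolo-palatal: /ɕ/ ~ /ʑ/
Velar: /x/ ~ /ɣ/
Pharyngeal: /ħ/ ~ /ʕ/
Glottal: /h/ ~ /ɦ/
Dental: only /ð/ (voiced); no voiceless partner.
So /ð/ is the unpaired segment.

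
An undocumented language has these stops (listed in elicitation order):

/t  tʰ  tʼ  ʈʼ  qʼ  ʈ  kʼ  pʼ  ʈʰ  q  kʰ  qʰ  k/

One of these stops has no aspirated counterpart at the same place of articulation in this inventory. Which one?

/pʼ/

Alveolar: /t/ ~ /tʰ/ ~ /tʼ/
Retroflex: /ʈ/ ~ /ʈʰ/ ~ /ʈʼ/
Velar: /k/ ~ /kʰ/ ~ /kʼ/
Uvular: /q/ ~ /qʰ/ ~ /qʼ/
Bilabial: only /pʼ/ (ejective); no aspirated partner.
So /pʼ/ is the unpaired segment.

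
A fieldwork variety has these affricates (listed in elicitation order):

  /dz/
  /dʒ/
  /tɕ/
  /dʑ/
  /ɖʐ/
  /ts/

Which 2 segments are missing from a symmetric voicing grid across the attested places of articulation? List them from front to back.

/tʃ/, /ʈʂ/

place of articulation  voiceless  voiced  
alveolar          ts        dz      
postalveolar      —         dʒ      
retroflex         —         ɖʐ      
alveolo-palatal   tɕ        dʑ      
Gaps, from front to back: postalveolar lacks voiceless (/tʃ/); retroflex lacks voiceless (/ʈʂ/).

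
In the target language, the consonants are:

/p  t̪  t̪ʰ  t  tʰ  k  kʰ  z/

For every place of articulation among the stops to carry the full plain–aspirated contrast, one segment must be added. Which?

bilabial: plain /p/, aspirated —.
dental: plain /t̪/, aspirated /t̪ʰ/.
alveolar: plain /t/, aspirated /tʰ/.
velar: plain /k/, aspirated /kʰ/.
The bilabial row has no aspirated member, so the gap is the aspirated bilabial stop /pʰ/.

/pʰ/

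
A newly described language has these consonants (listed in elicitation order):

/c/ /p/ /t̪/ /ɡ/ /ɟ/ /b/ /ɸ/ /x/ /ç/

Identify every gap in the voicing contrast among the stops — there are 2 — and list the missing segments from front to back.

/d̪/, /k/

Voiceless: /p/ (bilabial), /t̪/ (dental), /c/ (palatal).
Voiced: /b/ (bilabial), /ɟ/ (palatal), /ɡ/ (velar).
Gaps, from front to back: dental lacks voiced (/d̪/); velar lacks voiceless (/k/).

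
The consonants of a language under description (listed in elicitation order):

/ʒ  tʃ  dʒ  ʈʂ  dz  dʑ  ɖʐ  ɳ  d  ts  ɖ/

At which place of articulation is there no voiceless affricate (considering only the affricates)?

alveolo-palatal

alveolar: voiceless /ts/, voiced /dz/.
postalveolar: voiceless /tʃ/, voiced /dʒ/.
retroflex: voiceless /ʈʂ/, voiced /ɖʐ/.
alveolo-palatal: voiceless —, voiced /dʑ/.
Every place of articulation has a voiceless member except alveolo-palatal, where /tɕ/ would be expected.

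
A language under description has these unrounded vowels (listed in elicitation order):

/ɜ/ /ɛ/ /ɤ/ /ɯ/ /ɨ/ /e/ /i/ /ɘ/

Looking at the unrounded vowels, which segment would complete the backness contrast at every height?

height            front     central   back    
high              i         ɨ         ɯ       
high-mid          e         ɘ         ɤ       
low-mid           ɛ         ɜ         —       
The low-mid row has no back member, so the gap is the low-mid back unrounded vowel /ʌ/.

/ʌ/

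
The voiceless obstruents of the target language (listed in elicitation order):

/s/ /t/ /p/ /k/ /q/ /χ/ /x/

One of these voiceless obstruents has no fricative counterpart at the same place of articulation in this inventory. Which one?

Alveolar: /t/ ~ /s/
Velar: /k/ ~ /x/
Uvular: /q/ ~ /χ/
Bilabial: only /p/ (stop); no fricative partner.
So /p/ is the unpaired segment.

/p/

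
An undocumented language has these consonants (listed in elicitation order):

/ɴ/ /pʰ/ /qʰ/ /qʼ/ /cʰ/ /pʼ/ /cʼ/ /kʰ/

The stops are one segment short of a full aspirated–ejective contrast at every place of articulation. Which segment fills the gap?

bilabial: aspirated /pʰ/, ejective /pʼ/.
palatal: aspirated /cʰ/, ejective /cʼ/.
velar: aspirated /kʰ/, ejective —.
uvular: aspirated /qʰ/, ejective /qʼ/.
The velar row has no ejective member, so the gap is the ejective velar stop /kʼ/.

/kʼ/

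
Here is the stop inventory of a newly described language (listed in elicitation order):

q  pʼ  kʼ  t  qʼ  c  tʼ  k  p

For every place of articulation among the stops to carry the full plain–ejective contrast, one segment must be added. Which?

Plain: /p/ (bilabial), /t/ (alveolar), /c/ (palatal), /k/ (velar), /q/ (uvular).
Ejective: /pʼ/ (bilabial), /tʼ/ (alveolar), /kʼ/ (velar), /qʼ/ (uvular).
The palatal row has no ejective member, so the gap is the ejective palatal stop /cʼ/.

/cʼ/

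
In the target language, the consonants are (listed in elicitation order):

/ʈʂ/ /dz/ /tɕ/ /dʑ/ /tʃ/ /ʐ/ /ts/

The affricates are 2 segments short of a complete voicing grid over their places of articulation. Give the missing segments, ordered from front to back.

alveolar: voiceless /ts/, voiced /dz/.
postalveolar: voiceless /tʃ/, voiced —.
retroflex: voiceless /ʈʂ/, voiced —.
alveolo-palatal: voiceless /tɕ/, voiced /dʑ/.
Gaps, from front to back: postalveolar lacks voiced (/dʒ/); retroflex lacks voiced (/ɖʐ/).

/dʒ/, /ɖʐ/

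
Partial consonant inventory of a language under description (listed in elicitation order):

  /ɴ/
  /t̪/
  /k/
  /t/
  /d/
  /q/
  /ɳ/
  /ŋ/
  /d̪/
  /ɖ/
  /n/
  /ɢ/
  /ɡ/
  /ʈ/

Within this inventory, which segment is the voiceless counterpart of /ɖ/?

/ʈ/

/ɖ/ is a voiced retroflex stop.
The voiceless counterpart is a voiceless retroflex stop — in this inventory, /ʈ/.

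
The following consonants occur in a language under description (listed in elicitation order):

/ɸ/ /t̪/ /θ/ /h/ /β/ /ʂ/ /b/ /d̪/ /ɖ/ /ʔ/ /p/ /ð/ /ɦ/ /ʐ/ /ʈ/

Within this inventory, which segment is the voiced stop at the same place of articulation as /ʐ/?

/ɖ/

/ʐ/ is a voiced retroflex fricative.
The voiced stop at the same place is a voiced retroflex stop — in this inventory, /ɖ/.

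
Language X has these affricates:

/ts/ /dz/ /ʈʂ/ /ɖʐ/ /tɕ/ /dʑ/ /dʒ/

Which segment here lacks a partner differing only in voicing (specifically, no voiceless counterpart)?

/dʒ/

Alveolar: /ts/ ~ /dz/
Retroflex: /ʈʂ/ ~ /ɖʐ/
Alveolo-palatal: /tɕ/ ~ /dʑ/
Postalveolar: only /dʒ/ (voiced); no voiceless partner.
So /dʒ/ is the unpaired segment.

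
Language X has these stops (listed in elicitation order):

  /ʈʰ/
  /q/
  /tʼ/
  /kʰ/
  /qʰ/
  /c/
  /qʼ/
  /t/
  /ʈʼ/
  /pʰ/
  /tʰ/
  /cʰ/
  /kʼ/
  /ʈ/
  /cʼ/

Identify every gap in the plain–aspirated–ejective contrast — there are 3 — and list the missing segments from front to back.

/p/, /pʼ/, /k/

Plain: /t/ (alveolar), /ʈ/ (retroflex), /c/ (palatal), /q/ (uvular).
Aspirated: /pʰ/ (bilabial), /tʰ/ (alveolar), /ʈʰ/ (retroflex), /cʰ/ (palatal), /kʰ/ (velar), /qʰ/ (uvular).
Ejective: /tʼ/ (alveolar), /ʈʼ/ (retroflex), /cʼ/ (palatal), /kʼ/ (velar), /qʼ/ (uvular).
Gaps, from front to back: bilabial lacks plain (/p/); bilabial lacks ejective (/pʼ/); velar lacks plain (/k/).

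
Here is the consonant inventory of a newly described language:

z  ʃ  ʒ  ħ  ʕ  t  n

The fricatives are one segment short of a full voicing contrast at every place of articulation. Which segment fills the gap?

alveolar: voiceless —, voiced /z/.
postalveolar: voiceless /ʃ/, voiced /ʒ/.
pharyngeal: voiceless /ħ/, voiced /ʕ/.
The alveolar row has no voiceless member, so the gap is the voiceless alveolar fricative /s/.

/s/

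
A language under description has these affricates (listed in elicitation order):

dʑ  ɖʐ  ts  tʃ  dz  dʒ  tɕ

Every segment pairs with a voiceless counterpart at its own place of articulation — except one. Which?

/ɖʐ/

Alveolar: /ts/ ~ /dz/
Postalveolar: /tʃ/ ~ /dʒ/
Alveolo-palatal: /tɕ/ ~ /dʑ/
Retroflex: only /ɖʐ/ (voiced); no voiceless partner.
So /ɖʐ/ is the unpaired segment.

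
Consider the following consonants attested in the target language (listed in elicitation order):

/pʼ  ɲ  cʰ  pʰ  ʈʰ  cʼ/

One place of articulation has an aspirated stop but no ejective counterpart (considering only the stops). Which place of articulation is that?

retroflex

bilabial: aspirated /pʰ/, ejective /pʼ/.
retroflex: aspirated /ʈʰ/, ejective —.
palatal: aspirated /cʰ/, ejective /cʼ/.
Every place of articulation has an ejective member except retroflex, where /ʈʼ/ would be expected.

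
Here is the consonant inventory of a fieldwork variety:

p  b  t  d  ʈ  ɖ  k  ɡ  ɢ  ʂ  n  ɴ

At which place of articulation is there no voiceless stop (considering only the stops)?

place of articulation  voiceless  voiced  
bilabial          p         b       
alveolar          t         d       
retroflex         ʈ         ɖ       
velar             k         ɡ       
uvular            —         ɢ       
Every place of articulation has a voiceless member except uvular, where /q/ would be expected.

uvular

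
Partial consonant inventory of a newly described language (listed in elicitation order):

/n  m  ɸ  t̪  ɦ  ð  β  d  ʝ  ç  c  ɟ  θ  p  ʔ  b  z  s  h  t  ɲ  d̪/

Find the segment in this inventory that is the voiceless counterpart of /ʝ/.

/ç/

/ʝ/ is a voiced palatal fricative.
The voiceless counterpart is a voiceless palatal fricative — in this inventory, /ç/.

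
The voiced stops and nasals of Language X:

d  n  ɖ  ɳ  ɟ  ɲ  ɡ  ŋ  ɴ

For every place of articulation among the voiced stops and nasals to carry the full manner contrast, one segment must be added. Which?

/ɢ/

Oral stop: /d/ (alveolar), /ɖ/ (retroflex), /ɟ/ (palatal), /ɡ/ (velar).
Nasal: /n/ (alveolar), /ɳ/ (retroflex), /ɲ/ (palatal), /ŋ/ (velar), /ɴ/ (uvular).
The uvular row has no oral stop member, so the gap is the uvular oral stop /ɢ/.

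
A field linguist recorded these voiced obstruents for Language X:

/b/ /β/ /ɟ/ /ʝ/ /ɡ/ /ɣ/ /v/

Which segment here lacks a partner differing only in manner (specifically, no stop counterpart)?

Bilabial: /b/ ~ /β/
Palatal: /ɟ/ ~ /ʝ/
Velar: /ɡ/ ~ /ɣ/
Labiodental: only /v/ (fricative); no stop partner.
So /v/ is the unpaired segment.

/v/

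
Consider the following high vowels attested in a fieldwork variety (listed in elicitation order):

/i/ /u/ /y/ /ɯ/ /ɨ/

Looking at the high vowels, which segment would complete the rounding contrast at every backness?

/ʉ/

front: unrounded /i/, rounded /y/.
central: unrounded /ɨ/, rounded —.
back: unrounded /ɯ/, rounded /u/.
The central row has no rounded member, so the gap is the central rounded vowel /ʉ/.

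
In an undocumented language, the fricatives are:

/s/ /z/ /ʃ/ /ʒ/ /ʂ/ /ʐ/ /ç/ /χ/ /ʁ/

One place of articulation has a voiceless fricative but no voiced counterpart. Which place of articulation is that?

place of articulation  voiceless  voiced  
alveolar          s         z       
postalveolar      ʃ         ʒ       
retroflex         ʂ         ʐ       
palatal           ç         —       
uvular            χ         ʁ       
Every place of articulation has a voiced member except palatal, where /ʝ/ would be expected.

palatal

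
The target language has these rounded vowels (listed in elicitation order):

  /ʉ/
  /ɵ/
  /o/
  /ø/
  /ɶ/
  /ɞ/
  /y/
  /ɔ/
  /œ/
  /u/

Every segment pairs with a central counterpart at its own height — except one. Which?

/ɶ/

High: /y/ ~ /ʉ/ ~ /u/
High-mid: /ø/ ~ /ɵ/ ~ /o/
Low-mid: /œ/ ~ /ɞ/ ~ /ɔ/
Low: only /ɶ/ (front); no central partner.
So /ɶ/ is the unpaired segment.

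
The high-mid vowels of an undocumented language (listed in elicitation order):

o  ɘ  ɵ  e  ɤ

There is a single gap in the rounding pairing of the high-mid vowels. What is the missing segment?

Unrounded: /e/ (front), /ɘ/ (central), /ɤ/ (back).
Rounded: /ɵ/ (central), /o/ (back).
The front row has no rounded member, so the gap is the front rounded vowel /ø/.

/ø/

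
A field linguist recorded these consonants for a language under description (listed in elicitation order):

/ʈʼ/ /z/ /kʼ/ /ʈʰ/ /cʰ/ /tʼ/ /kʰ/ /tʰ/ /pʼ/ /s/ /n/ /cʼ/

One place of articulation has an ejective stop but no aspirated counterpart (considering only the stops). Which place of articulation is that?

bilabial

place of articulation  aspirated  ejective
bilabial          —         pʼ      
alveolar          tʰ        tʼ      
retroflex         ʈʰ        ʈʼ      
palatal           cʰ        cʼ      
velar             kʰ        kʼ      
Every place of articulation has an aspirated member except bilabial, where /pʰ/ would be expected.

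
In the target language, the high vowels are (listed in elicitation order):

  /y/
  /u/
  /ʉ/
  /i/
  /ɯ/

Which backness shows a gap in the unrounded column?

central

backness          unrounded  rounded 
front             i         y       
central           —         ʉ       
back              ɯ         u       
Every backness has an unrounded member except central, where /ɨ/ would be expected.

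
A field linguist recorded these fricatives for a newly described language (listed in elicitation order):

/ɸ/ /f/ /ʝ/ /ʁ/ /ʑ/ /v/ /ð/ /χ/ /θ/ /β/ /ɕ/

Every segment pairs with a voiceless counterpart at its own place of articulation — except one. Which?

Bilabial: /ɸ/ ~ /β/
Labiodental: /f/ ~ /v/
Dental: /θ/ ~ /ð/
Alveolo-palatal: /ɕ/ ~ /ʑ/
Uvular: /χ/ ~ /ʁ/
Palatal: only /ʝ/ (voiced); no voiceless partner.
So /ʝ/ is the unpaired segment.

/ʝ/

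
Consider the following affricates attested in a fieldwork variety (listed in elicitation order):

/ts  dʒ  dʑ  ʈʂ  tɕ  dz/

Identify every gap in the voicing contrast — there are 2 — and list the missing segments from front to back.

/tʃ/, /ɖʐ/

alveolar: voiceless /ts/, voiced /dz/.
postalveolar: voiceless —, voiced /dʒ/.
retroflex: voiceless /ʈʂ/, voiced —.
alveolo-palatal: voiceless /tɕ/, voiced /dʑ/.
Gaps, from front to back: postalveolar lacks voiceless (/tʃ/); retroflex lacks voiced (/ɖʐ/).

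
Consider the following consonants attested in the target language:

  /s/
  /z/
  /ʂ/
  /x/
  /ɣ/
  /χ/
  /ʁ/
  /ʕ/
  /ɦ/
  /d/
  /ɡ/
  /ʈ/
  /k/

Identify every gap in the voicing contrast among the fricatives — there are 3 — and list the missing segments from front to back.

alveolar: voiceless /s/, voiced /z/.
retroflex: voiceless /ʂ/, voiced —.
velar: voiceless /x/, voiced /ɣ/.
uvular: voiceless /χ/, voiced /ʁ/.
pharyngeal: voiceless —, voiced /ʕ/.
glottal: voiceless —, voiced /ɦ/.
Gaps, from front to back: retroflex lacks voiced (/ʐ/); pharyngeal lacks voiceless (/ħ/); glottal lacks voiceless (/h/).

/ʐ/, /ħ/, /h/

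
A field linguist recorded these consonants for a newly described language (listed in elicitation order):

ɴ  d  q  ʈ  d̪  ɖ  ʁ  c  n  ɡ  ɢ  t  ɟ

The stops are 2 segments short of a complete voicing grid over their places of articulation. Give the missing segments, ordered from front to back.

place of articulation  voiceless  voiced  
dental            —         d̪      
alveolar          t         d       
retroflex         ʈ         ɖ       
palatal           c         ɟ       
velar             —         ɡ       
uvular            q         ɢ       
Gaps, from front to back: dental lacks voiceless (/t̪/); velar lacks voiceless (/k/).

/t̪/, /k/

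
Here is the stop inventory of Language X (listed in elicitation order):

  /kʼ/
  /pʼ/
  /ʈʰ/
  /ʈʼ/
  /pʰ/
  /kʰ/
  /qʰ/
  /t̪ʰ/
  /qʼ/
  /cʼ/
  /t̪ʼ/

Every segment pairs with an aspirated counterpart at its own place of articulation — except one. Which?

/cʼ/

Bilabial: /pʰ/ ~ /pʼ/
Dental: /t̪ʰ/ ~ /t̪ʼ/
Retroflex: /ʈʰ/ ~ /ʈʼ/
Velar: /kʰ/ ~ /kʼ/
Uvular: /qʰ/ ~ /qʼ/
Palatal: only /cʼ/ (ejective); no aspirated partner.
So /cʼ/ is the unpaired segment.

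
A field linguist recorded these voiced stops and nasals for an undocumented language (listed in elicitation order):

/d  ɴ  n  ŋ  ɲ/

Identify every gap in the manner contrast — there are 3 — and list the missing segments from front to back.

alveolar: oral stop /d/, nasal /n/.
palatal: oral stop —, nasal /ɲ/.
velar: oral stop —, nasal /ŋ/.
uvular: oral stop —, nasal /ɴ/.
Gaps, from front to back: palatal lacks oral stop (/ɟ/); velar lacks oral stop (/ɡ/); uvular lacks oral stop (/ɢ/).

/ɟ/, /ɡ/, /ɢ/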